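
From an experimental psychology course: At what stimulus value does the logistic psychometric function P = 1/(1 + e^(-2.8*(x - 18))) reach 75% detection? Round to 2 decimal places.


At P = 0.75: 0.75 = 1/(1 + e^(-k*(x-x0)))
Solving: e^(-k*(x-x0)) = 1/3
x = x0 + ln(3)/k
ln(3) = 1.0986
x = 18 + 1.0986/2.8
= 18 + 0.3924
= 18.39


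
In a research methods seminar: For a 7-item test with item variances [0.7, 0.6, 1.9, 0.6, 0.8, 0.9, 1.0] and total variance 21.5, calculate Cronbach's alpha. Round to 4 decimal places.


alpha = (k/(k-1)) * (1 - sum(s_i^2)/s_total^2)
sum(item variances) = 6.5
k/(k-1) = 7/6 = 1.166667
1 - 6.5/21.5 = 1 - 0.302326 = 0.697674
alpha = 1.166667 * 0.697674
= 0.8140


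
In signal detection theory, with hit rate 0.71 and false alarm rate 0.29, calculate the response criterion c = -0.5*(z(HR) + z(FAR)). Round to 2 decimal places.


c = -0.5 * (z(HR) + z(FAR))
z(0.71) = 0.5534
z(0.29) = -0.5534
c = -0.5 * (0.5534 + -0.5534)
= -0.5 * 0.0
= 0.00


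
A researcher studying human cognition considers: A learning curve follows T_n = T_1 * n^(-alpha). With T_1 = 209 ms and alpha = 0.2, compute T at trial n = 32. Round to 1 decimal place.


T_n = 209 * 32^(-0.2)
32^(-0.2) = 0.5
T_n = 209 * 0.5
= 104.5 ms


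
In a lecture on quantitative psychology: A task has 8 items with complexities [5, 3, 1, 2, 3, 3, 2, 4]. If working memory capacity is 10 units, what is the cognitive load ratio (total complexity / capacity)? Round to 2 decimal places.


Total complexity = 5 + 3 + 1 + 2 + 3 + 3 + 2 + 4 = 23
Load = total / capacity = 23 / 10
= 2.30


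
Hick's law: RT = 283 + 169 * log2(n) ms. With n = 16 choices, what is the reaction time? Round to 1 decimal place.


RT = 283 + 169 * log2(16)
log2(16) = 4.0
RT = 283 + 169 * 4.0
= 283 + 676.0
= 959.0 ms


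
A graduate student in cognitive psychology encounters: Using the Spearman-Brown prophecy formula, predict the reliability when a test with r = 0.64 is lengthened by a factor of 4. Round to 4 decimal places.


r_new = n*r / (1 + (n-1)*r)
Numerator = 4 * 0.64 = 2.56
Denominator = 1 + 3 * 0.64 = 2.92
r_new = 2.56 / 2.92
= 0.8767


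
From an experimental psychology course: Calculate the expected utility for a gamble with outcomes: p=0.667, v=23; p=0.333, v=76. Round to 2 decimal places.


EU = sum(p_i * v_i)
0.667 * 23 = 15.341
0.333 * 76 = 25.308
EU = 15.341 + 25.308
= 40.65


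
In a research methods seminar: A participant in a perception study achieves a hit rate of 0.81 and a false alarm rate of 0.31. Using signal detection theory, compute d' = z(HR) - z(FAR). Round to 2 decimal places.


d' = z(HR) - z(FAR)
z(0.81) = 0.8779
z(0.31) = -0.4959
d' = 0.8779 - -0.4959
= 1.37


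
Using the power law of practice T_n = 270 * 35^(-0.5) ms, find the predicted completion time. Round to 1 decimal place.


T_n = 270 * 35^(-0.5)
35^(-0.5) = 0.169031
T_n = 270 * 0.169031
= 45.6 ms


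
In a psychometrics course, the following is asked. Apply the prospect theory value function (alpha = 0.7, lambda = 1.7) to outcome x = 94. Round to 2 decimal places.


Since x = 94 >= 0, use v(x) = x^0.7
94^0.7 = 24.0541
v(94) = 24.05


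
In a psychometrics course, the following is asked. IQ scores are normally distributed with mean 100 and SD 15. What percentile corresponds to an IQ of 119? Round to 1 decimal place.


z = (IQ - mean) / SD
z = (119 - 100) / 15 = 1.2667
Percentile = Phi(1.2667) * 100
Phi(1.2667) = 0.897369
= 89.7


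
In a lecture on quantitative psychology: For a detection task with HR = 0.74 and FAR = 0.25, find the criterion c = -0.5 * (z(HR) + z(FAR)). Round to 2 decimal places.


c = -0.5 * (z(HR) + z(FAR))
z(0.74) = 0.6433
z(0.25) = -0.6745
c = -0.5 * (0.6433 + -0.6745)
= -0.5 * -0.0312
= 0.02


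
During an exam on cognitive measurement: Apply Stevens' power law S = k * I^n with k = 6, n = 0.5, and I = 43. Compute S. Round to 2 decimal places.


S = 6 * 43^0.5
43^0.5 = 6.5574
S = 6 * 6.5574
= 39.34


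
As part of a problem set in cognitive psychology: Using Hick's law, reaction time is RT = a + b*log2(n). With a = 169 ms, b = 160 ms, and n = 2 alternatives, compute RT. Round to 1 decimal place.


RT = 169 + 160 * log2(2)
log2(2) = 1.0
RT = 169 + 160 * 1.0
= 169 + 160.0
= 329.0 ms


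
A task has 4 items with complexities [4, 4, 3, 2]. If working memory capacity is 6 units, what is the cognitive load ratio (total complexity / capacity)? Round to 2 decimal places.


Total complexity = 4 + 4 + 3 + 2 = 13
Load = total / capacity = 13 / 6
= 2.17


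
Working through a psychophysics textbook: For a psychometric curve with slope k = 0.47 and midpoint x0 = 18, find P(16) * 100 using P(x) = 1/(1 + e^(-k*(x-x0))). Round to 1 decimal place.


P(x) = 1/(1 + e^(-0.47*(16 - 18)))
Exponent = -0.47 * -2 = 0.94
e^(0.94) = 2.559981
P = 1/(1 + 2.559981) = 0.2809
Percentage = 28.1


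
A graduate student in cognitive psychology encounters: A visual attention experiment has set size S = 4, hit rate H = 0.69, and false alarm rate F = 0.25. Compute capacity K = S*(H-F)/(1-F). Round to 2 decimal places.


K = S * (H - F) / (1 - F)
H - F = 0.44
1 - F = 0.75
K = 4 * 0.44 / 0.75
= 2.35


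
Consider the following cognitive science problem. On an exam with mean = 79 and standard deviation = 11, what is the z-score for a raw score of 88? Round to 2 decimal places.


z = (X - mu) / sigma
= (88 - 79) / 11
= 9 / 11
= 0.82


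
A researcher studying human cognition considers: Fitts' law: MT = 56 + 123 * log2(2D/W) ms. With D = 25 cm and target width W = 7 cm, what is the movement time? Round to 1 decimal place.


MT = 56 + 123 * log2(2*25/7)
2D/W = 7.142857
log2(7.142857) = 2.8365
MT = 56 + 123 * 2.8365
= 404.9 ms


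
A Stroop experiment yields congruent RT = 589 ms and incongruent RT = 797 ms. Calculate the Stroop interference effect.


Stroop effect = RT(incongruent) - RT(congruent)
= 797 - 589
= 208 ms


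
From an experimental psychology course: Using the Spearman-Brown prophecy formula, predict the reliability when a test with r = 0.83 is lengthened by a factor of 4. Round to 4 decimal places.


r_new = n*r / (1 + (n-1)*r)
Numerator = 4 * 0.83 = 3.32
Denominator = 1 + 3 * 0.83 = 3.49
r_new = 3.32 / 3.49
= 0.9513


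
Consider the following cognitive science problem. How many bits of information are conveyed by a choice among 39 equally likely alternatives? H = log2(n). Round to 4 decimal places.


H = log2(n)
H = log2(39)
= 5.2854


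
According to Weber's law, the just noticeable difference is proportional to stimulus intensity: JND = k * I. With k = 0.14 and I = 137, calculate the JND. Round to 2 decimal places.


JND = k * I
JND = 0.14 * 137
= 19.18


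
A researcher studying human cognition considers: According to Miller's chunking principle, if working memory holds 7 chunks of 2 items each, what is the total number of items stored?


Total items = chunks * items_per_chunk
= 7 * 2
= 14


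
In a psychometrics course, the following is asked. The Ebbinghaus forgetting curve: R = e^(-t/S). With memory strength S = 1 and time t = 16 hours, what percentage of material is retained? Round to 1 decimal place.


R = e^(-t/S)
-t/S = -16/1 = -16.0
R = e^(-16.0) = 0.0
Percentage = 0.0 * 100
= 0.0


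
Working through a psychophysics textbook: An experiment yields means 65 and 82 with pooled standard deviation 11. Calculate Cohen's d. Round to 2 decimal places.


Cohen's d = (M1 - M2) / S_pooled
= (65 - 82) / 11
= -17 / 11
= -1.55


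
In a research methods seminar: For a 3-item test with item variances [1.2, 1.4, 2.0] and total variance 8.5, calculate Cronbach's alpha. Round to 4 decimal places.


alpha = (k/(k-1)) * (1 - sum(s_i^2)/s_total^2)
sum(item variances) = 4.6
k/(k-1) = 3/2 = 1.5
1 - 4.6/8.5 = 1 - 0.541176 = 0.458824
alpha = 1.5 * 0.458824
= 0.6882


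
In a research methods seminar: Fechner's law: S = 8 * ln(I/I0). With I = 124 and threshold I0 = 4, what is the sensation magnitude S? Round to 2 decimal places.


S = 8 * ln(124/4)
I/I0 = 31.0
ln(31.0) = 3.434
S = 8 * 3.434
= 27.47


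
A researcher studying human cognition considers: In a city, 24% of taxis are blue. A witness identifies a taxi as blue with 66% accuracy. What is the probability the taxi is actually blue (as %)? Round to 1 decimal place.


P(blue | says blue) = P(says blue | blue)*P(blue) / [P(says blue | blue)*P(blue) + P(says blue | not blue)*P(not blue)]
Numerator = 0.66 * 0.24 = 0.1584
False identification = 0.34 * 0.76 = 0.2584
P = 0.1584 / (0.1584 + 0.2584)
= 0.1584 / 0.4168
As percentage = 38.0


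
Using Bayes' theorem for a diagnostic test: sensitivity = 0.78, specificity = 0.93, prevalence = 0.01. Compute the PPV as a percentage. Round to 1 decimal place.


PPV = (sens * prev) / (sens * prev + (1-spec) * (1-prev))
Numerator = 0.78 * 0.01 = 0.0078
P(positive and no disease) = (1 - spec) * (1 - prev) = (1 - 0.93) * (1 - 0.01) = 0.0693
Denominator = 0.0078 + 0.0693 = 0.0771
PPV = 0.0078 / 0.0771 = 0.101167
As percentage = 10.1


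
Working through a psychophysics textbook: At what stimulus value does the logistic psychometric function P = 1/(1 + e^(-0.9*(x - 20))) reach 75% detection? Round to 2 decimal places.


At P = 0.75: 0.75 = 1/(1 + e^(-k*(x-x0)))
Solving: e^(-k*(x-x0)) = 1/3
x = x0 + ln(3)/k
ln(3) = 1.0986
x = 20 + 1.0986/0.9
= 20 + 1.2207
= 21.22


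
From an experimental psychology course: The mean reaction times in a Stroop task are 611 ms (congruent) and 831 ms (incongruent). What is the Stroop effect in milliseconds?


Stroop effect = RT(incongruent) - RT(congruent)
= 831 - 611
= 220 ms


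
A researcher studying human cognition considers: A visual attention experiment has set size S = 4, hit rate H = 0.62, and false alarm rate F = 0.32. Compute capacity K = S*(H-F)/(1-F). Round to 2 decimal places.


K = S * (H - F) / (1 - F)
H - F = 0.3
1 - F = 0.68
K = 4 * 0.3 / 0.68
= 1.76


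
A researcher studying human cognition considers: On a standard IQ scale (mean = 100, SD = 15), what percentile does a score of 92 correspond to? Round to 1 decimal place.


z = (IQ - mean) / SD
z = (92 - 100) / 15 = -0.5333
Percentile = Phi(-0.5333) * 100
Phi(-0.5333) = 0.296913
= 29.7


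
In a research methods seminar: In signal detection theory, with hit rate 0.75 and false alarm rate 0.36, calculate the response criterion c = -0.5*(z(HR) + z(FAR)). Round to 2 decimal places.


c = -0.5 * (z(HR) + z(FAR))
z(0.75) = 0.6745
z(0.36) = -0.3585
c = -0.5 * (0.6745 + -0.3585)
= -0.5 * 0.316
= -0.16


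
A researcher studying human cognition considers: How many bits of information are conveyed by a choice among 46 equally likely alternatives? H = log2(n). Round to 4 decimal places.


H = log2(n)
H = log2(46)
= 5.5236


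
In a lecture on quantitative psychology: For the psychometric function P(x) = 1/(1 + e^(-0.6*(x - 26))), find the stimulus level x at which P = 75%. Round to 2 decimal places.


At P = 0.75: 0.75 = 1/(1 + e^(-k*(x-x0)))
Solving: e^(-k*(x-x0)) = 1/3
x = x0 + ln(3)/k
ln(3) = 1.0986
x = 26 + 1.0986/0.6
= 26 + 1.831
= 27.83


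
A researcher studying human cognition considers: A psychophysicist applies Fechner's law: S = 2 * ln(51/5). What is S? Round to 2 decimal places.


S = 2 * ln(51/5)
I/I0 = 10.2
ln(10.2) = 2.3224
S = 2 * 2.3224
= 4.64


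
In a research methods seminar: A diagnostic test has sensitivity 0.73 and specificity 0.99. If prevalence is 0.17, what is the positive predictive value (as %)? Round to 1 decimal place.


PPV = (sens * prev) / (sens * prev + (1-spec) * (1-prev))
Numerator = 0.73 * 0.17 = 0.1241
P(positive and no disease) = (1 - spec) * (1 - prev) = (1 - 0.99) * (1 - 0.17) = 0.0083
Denominator = 0.1241 + 0.0083 = 0.1324
PPV = 0.1241 / 0.1324 = 0.937311
As percentage = 93.7


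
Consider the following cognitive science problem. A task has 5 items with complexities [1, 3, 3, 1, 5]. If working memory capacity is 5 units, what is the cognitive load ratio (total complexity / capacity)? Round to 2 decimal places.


Total complexity = 1 + 3 + 3 + 1 + 5 = 13
Load = total / capacity = 13 / 5
= 2.60


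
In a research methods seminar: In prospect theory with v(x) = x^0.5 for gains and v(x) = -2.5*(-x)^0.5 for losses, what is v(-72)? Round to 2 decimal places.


Since x = -72 < 0, use v(x) = -lambda*(-x)^alpha
(-x) = 72
72^0.5 = 8.4853
v(-72) = -2.5 * 8.4853
= -21.21


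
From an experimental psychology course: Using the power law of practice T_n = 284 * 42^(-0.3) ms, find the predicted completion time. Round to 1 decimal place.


T_n = 284 * 42^(-0.3)
42^(-0.3) = 0.325856
T_n = 284 * 0.325856
= 92.5 ms


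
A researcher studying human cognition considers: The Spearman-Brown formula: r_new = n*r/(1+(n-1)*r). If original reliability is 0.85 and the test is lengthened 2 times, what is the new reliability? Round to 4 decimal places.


r_new = n*r / (1 + (n-1)*r)
Numerator = 2 * 0.85 = 1.7
Denominator = 1 + 1 * 0.85 = 1.85
r_new = 1.7 / 1.85
= 0.9189


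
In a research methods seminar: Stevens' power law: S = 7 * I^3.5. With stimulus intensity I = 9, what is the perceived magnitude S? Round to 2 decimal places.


S = 7 * 9^3.5
9^3.5 = 2187.0
S = 7 * 2187.0
= 15309.00


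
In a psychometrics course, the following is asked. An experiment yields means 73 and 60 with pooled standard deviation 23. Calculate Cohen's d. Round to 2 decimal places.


Cohen's d = (M1 - M2) / S_pooled
= (73 - 60) / 23
= 13 / 23
= 0.57


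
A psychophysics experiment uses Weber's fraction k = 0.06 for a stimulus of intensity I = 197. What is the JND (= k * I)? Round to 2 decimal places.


JND = k * I
JND = 0.06 * 197
= 11.82


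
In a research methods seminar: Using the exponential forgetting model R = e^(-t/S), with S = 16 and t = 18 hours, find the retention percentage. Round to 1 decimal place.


R = e^(-t/S)
-t/S = -18/16 = -1.125
R = e^(-1.125) = 0.324652
Percentage = 0.324652 * 100
= 32.5


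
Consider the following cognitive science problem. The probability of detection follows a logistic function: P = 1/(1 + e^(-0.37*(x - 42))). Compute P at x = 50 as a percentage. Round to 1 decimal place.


P(x) = 1/(1 + e^(-0.37*(50 - 42)))
Exponent = -0.37 * 8 = -2.96
e^(-2.96) = 0.051819
P = 1/(1 + 0.051819) = 0.950734
Percentage = 95.1


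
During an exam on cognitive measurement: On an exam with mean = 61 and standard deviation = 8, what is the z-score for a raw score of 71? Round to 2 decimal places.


z = (X - mu) / sigma
= (71 - 61) / 8
= 10 / 8
= 1.25


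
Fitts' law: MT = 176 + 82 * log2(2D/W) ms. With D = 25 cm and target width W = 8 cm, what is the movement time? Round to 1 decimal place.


MT = 176 + 82 * log2(2*25/8)
2D/W = 6.25
log2(6.25) = 2.6439
MT = 176 + 82 * 2.6439
= 392.8 ms


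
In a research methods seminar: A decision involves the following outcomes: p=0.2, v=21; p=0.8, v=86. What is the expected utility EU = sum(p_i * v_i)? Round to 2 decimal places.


EU = sum(p_i * v_i)
0.2 * 21 = 4.2
0.8 * 86 = 68.8
EU = 4.2 + 68.8
= 73.00


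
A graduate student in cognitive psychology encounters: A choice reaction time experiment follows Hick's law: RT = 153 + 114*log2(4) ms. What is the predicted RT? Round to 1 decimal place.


RT = 153 + 114 * log2(4)
log2(4) = 2.0
RT = 153 + 114 * 2.0
= 153 + 228.0
= 381.0 ms


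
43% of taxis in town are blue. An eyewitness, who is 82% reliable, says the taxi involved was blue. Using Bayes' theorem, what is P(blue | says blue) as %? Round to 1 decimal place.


P(blue | says blue) = P(says blue | blue)*P(blue) / [P(says blue | blue)*P(blue) + P(says blue | not blue)*P(not blue)]
Numerator = 0.82 * 0.43 = 0.3526
False identification = 0.18 * 0.57 = 0.1026
P = 0.3526 / (0.3526 + 0.1026)
= 0.3526 / 0.4552
As percentage = 77.5


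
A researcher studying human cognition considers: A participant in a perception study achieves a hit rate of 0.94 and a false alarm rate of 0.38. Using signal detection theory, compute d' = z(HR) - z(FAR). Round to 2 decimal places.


d' = z(HR) - z(FAR)
z(0.94) = 1.5548
z(0.38) = -0.3055
d' = 1.5548 - -0.3055
= 1.86


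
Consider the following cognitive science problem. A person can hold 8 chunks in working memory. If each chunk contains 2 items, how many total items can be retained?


Total items = chunks * items_per_chunk
= 8 * 2
= 16


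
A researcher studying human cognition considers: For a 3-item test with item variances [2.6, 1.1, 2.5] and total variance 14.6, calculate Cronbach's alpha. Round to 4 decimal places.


alpha = (k/(k-1)) * (1 - sum(s_i^2)/s_total^2)
sum(item variances) = 6.2
k/(k-1) = 3/2 = 1.5
1 - 6.2/14.6 = 1 - 0.424658 = 0.575342
alpha = 1.5 * 0.575342
= 0.8630


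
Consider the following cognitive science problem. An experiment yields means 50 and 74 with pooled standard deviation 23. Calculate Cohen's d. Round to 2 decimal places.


Cohen's d = (M1 - M2) / S_pooled
= (50 - 74) / 23
= -24 / 23
= -1.04


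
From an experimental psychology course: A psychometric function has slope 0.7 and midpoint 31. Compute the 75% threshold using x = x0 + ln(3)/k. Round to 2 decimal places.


At P = 0.75: 0.75 = 1/(1 + e^(-k*(x-x0)))
Solving: e^(-k*(x-x0)) = 1/3
x = x0 + ln(3)/k
ln(3) = 1.0986
x = 31 + 1.0986/0.7
= 31 + 1.5694
= 32.57


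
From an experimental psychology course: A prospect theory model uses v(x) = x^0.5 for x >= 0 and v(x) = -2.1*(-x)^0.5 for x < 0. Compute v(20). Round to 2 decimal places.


Since x = 20 >= 0, use v(x) = x^0.5
20^0.5 = 4.4721
v(20) = 4.47


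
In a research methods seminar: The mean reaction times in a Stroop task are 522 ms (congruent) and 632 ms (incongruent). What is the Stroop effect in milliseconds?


Stroop effect = RT(incongruent) - RT(congruent)
= 632 - 522
= 110 ms


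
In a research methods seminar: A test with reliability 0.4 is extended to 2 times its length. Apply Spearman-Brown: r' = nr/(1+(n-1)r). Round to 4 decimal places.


r_new = n*r / (1 + (n-1)*r)
Numerator = 2 * 0.4 = 0.8
Denominator = 1 + 1 * 0.4 = 1.4
r_new = 0.8 / 1.4
= 0.5714


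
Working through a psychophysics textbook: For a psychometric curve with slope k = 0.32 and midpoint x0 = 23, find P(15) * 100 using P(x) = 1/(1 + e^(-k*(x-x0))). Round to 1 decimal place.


P(x) = 1/(1 + e^(-0.32*(15 - 23)))
Exponent = -0.32 * -8 = 2.56
e^(2.56) = 12.935817
P = 1/(1 + 12.935817) = 0.071758
Percentage = 7.2


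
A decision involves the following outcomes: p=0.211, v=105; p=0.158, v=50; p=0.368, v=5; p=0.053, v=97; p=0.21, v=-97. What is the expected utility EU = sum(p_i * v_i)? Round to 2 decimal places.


EU = sum(p_i * v_i)
0.211 * 105 = 22.155
0.158 * 50 = 7.9
0.368 * 5 = 1.84
0.053 * 97 = 5.141
0.21 * -97 = -20.37
EU = 22.155 + 7.9 + 1.84 + 5.141 + -20.37
= 16.67


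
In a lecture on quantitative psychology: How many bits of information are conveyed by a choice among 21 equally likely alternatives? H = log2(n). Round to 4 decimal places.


H = log2(n)
H = log2(21)
= 4.3923


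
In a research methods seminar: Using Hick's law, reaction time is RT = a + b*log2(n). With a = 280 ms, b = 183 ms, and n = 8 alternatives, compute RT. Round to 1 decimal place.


RT = 280 + 183 * log2(8)
log2(8) = 3.0
RT = 280 + 183 * 3.0
= 280 + 549.0
= 829.0 ms


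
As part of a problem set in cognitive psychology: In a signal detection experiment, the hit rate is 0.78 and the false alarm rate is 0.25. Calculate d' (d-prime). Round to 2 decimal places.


d' = z(HR) - z(FAR)
z(0.78) = 0.7722
z(0.25) = -0.6745
d' = 0.7722 - -0.6745
= 1.45


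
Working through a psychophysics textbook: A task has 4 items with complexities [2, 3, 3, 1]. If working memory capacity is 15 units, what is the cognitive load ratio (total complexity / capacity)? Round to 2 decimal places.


Total complexity = 2 + 3 + 3 + 1 = 9
Load = total / capacity = 9 / 15
= 0.60


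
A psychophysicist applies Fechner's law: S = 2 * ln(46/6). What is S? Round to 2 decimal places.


S = 2 * ln(46/6)
I/I0 = 7.666667
ln(7.666667) = 2.0369
S = 2 * 2.0369
= 4.07


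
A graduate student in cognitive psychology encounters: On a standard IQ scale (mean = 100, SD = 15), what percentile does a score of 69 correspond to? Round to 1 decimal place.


z = (IQ - mean) / SD
z = (69 - 100) / 15 = -2.0667
Percentile = Phi(-2.0667) * 100
Phi(-2.0667) = 0.019381
= 1.9


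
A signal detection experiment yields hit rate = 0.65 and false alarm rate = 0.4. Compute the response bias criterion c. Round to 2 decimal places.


c = -0.5 * (z(HR) + z(FAR))
z(0.65) = 0.3853
z(0.4) = -0.2533
c = -0.5 * (0.3853 + -0.2533)
= -0.5 * 0.132
= -0.07


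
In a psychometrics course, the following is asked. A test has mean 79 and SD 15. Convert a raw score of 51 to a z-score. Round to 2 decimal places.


z = (X - mu) / sigma
= (51 - 79) / 15
= -28 / 15
= -1.87


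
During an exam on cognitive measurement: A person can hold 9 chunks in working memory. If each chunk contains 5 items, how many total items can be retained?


Total items = chunks * items_per_chunk
= 9 * 5
= 45


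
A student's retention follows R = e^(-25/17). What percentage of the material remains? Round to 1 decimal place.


R = e^(-t/S)
-t/S = -25/17 = -1.470588
R = e^(-1.470588) = 0.22979
Percentage = 0.22979 * 100
= 23.0


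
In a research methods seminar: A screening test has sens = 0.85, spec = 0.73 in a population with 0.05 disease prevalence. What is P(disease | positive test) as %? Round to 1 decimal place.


PPV = (sens * prev) / (sens * prev + (1-spec) * (1-prev))
Numerator = 0.85 * 0.05 = 0.0425
P(positive and no disease) = (1 - spec) * (1 - prev) = (1 - 0.73) * (1 - 0.05) = 0.2565
Denominator = 0.0425 + 0.2565 = 0.299
PPV = 0.0425 / 0.299 = 0.14214
As percentage = 14.2


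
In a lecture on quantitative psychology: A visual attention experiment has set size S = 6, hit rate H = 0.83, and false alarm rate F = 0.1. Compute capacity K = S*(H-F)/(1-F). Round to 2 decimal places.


K = S * (H - F) / (1 - F)
H - F = 0.73
1 - F = 0.9
K = 6 * 0.73 / 0.9
= 4.87


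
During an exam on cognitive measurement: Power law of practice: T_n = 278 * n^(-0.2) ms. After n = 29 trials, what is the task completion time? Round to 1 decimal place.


T_n = 278 * 29^(-0.2)
29^(-0.2) = 0.509942
T_n = 278 * 0.509942
= 141.8 ms


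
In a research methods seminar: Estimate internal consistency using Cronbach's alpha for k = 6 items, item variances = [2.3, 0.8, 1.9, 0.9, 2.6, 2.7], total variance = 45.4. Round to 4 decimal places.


alpha = (k/(k-1)) * (1 - sum(s_i^2)/s_total^2)
sum(item variances) = 11.2
k/(k-1) = 6/5 = 1.2
1 - 11.2/45.4 = 1 - 0.246696 = 0.753304
alpha = 1.2 * 0.753304
= 0.9040


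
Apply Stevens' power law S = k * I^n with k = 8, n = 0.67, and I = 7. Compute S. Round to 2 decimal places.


S = 8 * 7^0.67
7^0.67 = 3.6831
S = 8 * 3.6831
= 29.46


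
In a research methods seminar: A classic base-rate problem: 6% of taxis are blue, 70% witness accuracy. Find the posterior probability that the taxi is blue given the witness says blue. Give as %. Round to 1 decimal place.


P(blue | says blue) = P(says blue | blue)*P(blue) / [P(says blue | blue)*P(blue) + P(says blue | not blue)*P(not blue)]
Numerator = 0.7 * 0.06 = 0.042
False identification = 0.3 * 0.94 = 0.282
P = 0.042 / (0.042 + 0.282)
= 0.042 / 0.324
As percentage = 13.0


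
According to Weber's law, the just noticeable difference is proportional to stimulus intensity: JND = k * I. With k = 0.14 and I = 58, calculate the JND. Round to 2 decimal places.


JND = k * I
JND = 0.14 * 58
= 8.12


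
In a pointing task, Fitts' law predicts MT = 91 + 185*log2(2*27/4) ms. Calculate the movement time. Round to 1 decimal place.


MT = 91 + 185 * log2(2*27/4)
2D/W = 13.5
log2(13.5) = 3.7549
MT = 91 + 185 * 3.7549
= 785.7 ms


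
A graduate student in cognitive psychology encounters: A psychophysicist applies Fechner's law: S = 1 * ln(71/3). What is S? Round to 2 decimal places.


S = 1 * ln(71/3)
I/I0 = 23.666667
ln(23.666667) = 3.1641
S = 1 * 3.1641
= 3.16


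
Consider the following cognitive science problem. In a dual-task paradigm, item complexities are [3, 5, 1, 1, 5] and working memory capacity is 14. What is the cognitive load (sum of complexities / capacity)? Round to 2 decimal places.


Total complexity = 3 + 5 + 1 + 1 + 5 = 15
Load = total / capacity = 15 / 14
= 1.07


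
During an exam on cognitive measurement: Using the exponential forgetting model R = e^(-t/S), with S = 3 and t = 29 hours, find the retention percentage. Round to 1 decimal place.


R = e^(-t/S)
-t/S = -29/3 = -9.666667
R = e^(-9.666667) = 6.3e-05
Percentage = 6.3e-05 * 100
= 0.0


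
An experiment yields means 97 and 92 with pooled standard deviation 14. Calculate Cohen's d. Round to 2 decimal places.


Cohen's d = (M1 - M2) / S_pooled
= (97 - 92) / 14
= 5 / 14
= 0.36


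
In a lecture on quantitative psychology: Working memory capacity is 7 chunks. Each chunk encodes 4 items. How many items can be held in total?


Total items = chunks * items_per_chunk
= 7 * 4
= 28


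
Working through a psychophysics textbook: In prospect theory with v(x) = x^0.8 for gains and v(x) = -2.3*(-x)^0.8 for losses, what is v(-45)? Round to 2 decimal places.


Since x = -45 < 0, use v(x) = -lambda*(-x)^alpha
(-x) = 45
45^0.8 = 21.017
v(-45) = -2.3 * 21.017
= -48.34


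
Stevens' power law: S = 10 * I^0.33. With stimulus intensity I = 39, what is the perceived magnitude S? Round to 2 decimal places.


S = 10 * 39^0.33
39^0.33 = 3.3501
S = 10 * 3.3501
= 33.50


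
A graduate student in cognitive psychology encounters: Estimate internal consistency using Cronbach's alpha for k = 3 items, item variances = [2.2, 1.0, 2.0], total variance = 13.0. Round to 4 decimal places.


alpha = (k/(k-1)) * (1 - sum(s_i^2)/s_total^2)
sum(item variances) = 5.2
k/(k-1) = 3/2 = 1.5
1 - 5.2/13.0 = 1 - 0.4 = 0.6
alpha = 1.5 * 0.6
= 0.9000


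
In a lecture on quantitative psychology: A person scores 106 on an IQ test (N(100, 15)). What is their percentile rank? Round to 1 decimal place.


z = (IQ - mean) / SD
z = (106 - 100) / 15 = 0.4
Percentile = Phi(0.4) * 100
Phi(0.4) = 0.655422
= 65.5


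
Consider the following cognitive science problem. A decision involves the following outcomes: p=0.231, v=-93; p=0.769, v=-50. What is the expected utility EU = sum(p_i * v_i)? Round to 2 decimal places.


EU = sum(p_i * v_i)
0.231 * -93 = -21.483
0.769 * -50 = -38.45
EU = -21.483 + -38.45
= -59.93


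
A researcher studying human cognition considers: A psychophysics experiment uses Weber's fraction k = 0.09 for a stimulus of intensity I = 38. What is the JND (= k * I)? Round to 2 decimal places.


JND = k * I
JND = 0.09 * 38
= 3.42


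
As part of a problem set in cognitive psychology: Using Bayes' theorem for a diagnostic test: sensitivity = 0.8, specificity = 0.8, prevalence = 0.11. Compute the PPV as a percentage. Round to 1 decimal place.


PPV = (sens * prev) / (sens * prev + (1-spec) * (1-prev))
Numerator = 0.8 * 0.11 = 0.088
P(positive and no disease) = (1 - spec) * (1 - prev) = (1 - 0.8) * (1 - 0.11) = 0.178
Denominator = 0.088 + 0.178 = 0.266
PPV = 0.088 / 0.266 = 0.330827
As percentage = 33.1


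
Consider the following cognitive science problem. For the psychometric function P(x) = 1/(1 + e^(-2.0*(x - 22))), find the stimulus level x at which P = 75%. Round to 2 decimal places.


At P = 0.75: 0.75 = 1/(1 + e^(-k*(x-x0)))
Solving: e^(-k*(x-x0)) = 1/3
x = x0 + ln(3)/k
ln(3) = 1.0986
x = 22 + 1.0986/2.0
= 22 + 0.5493
= 22.55


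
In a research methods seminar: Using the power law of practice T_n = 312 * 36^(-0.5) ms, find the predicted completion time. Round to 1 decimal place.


T_n = 312 * 36^(-0.5)
36^(-0.5) = 0.166667
T_n = 312 * 0.166667
= 52.0 ms


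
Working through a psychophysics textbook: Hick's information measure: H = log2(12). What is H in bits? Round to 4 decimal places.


H = log2(n)
H = log2(12)
= 3.5850


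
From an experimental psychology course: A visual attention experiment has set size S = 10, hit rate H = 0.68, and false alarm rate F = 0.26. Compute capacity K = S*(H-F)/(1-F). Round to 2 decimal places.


K = S * (H - F) / (1 - F)
H - F = 0.42
1 - F = 0.74
K = 10 * 0.42 / 0.74
= 5.68


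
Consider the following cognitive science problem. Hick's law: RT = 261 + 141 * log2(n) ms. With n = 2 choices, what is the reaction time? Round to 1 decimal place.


RT = 261 + 141 * log2(2)
log2(2) = 1.0
RT = 261 + 141 * 1.0
= 261 + 141.0
= 402.0 ms


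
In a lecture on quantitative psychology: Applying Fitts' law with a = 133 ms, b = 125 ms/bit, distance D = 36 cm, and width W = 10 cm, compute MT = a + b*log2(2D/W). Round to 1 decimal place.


MT = 133 + 125 * log2(2*36/10)
2D/W = 7.2
log2(7.2) = 2.848
MT = 133 + 125 * 2.848
= 489.0 ms


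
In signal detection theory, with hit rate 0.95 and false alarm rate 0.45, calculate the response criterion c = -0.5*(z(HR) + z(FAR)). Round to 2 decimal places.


c = -0.5 * (z(HR) + z(FAR))
z(0.95) = 1.6449
z(0.45) = -0.1257
c = -0.5 * (1.6449 + -0.1257)
= -0.5 * 1.5192
= -0.76


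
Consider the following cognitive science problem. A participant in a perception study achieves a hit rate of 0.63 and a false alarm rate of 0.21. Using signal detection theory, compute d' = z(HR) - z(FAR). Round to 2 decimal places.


d' = z(HR) - z(FAR)
z(0.63) = 0.3319
z(0.21) = -0.8064
d' = 0.3319 - -0.8064
= 1.14


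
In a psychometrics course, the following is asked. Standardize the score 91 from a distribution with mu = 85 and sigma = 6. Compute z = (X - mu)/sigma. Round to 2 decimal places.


z = (X - mu) / sigma
= (91 - 85) / 6
= 6 / 6
= 1.00


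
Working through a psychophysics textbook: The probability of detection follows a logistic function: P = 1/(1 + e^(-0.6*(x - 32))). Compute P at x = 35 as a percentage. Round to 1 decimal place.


P(x) = 1/(1 + e^(-0.6*(35 - 32)))
Exponent = -0.6 * 3 = -1.8
e^(-1.8) = 0.165299
P = 1/(1 + 0.165299) = 0.858149
Percentage = 85.8


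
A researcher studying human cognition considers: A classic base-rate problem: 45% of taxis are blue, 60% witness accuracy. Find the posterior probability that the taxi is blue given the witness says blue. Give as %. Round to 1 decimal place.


P(blue | says blue) = P(says blue | blue)*P(blue) / [P(says blue | blue)*P(blue) + P(says blue | not blue)*P(not blue)]
Numerator = 0.6 * 0.45 = 0.27
False identification = 0.4 * 0.55 = 0.22
P = 0.27 / (0.27 + 0.22)
= 0.27 / 0.49
As percentage = 55.1


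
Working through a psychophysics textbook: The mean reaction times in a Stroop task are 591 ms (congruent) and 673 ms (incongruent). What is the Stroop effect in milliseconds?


Stroop effect = RT(incongruent) - RT(congruent)
= 673 - 591
= 82 ms


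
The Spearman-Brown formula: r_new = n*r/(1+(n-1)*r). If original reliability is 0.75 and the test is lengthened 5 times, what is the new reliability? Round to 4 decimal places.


r_new = n*r / (1 + (n-1)*r)
Numerator = 5 * 0.75 = 3.75
Denominator = 1 + 4 * 0.75 = 4.0
r_new = 3.75 / 4.0
= 0.9375


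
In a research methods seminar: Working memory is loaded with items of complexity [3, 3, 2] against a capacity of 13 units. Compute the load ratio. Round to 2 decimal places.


Total complexity = 3 + 3 + 2 = 8
Load = total / capacity = 8 / 13
= 0.62


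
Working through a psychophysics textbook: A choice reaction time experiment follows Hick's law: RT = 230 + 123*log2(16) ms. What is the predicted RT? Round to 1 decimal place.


RT = 230 + 123 * log2(16)
log2(16) = 4.0
RT = 230 + 123 * 4.0
= 230 + 492.0
= 722.0 ms


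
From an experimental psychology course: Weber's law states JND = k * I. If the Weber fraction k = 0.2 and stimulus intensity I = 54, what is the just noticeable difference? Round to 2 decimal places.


JND = k * I
JND = 0.2 * 54
= 10.80


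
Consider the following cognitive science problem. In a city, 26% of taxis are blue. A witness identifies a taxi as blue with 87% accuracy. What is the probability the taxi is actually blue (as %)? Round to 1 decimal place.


P(blue | says blue) = P(says blue | blue)*P(blue) / [P(says blue | blue)*P(blue) + P(says blue | not blue)*P(not blue)]
Numerator = 0.87 * 0.26 = 0.2262
False identification = 0.13 * 0.74 = 0.0962
P = 0.2262 / (0.2262 + 0.0962)
= 0.2262 / 0.3224
As percentage = 70.2


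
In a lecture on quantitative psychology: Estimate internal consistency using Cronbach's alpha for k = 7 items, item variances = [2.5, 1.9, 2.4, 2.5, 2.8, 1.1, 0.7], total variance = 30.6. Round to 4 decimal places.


alpha = (k/(k-1)) * (1 - sum(s_i^2)/s_total^2)
sum(item variances) = 13.9
k/(k-1) = 7/6 = 1.166667
1 - 13.9/30.6 = 1 - 0.454248 = 0.545752
alpha = 1.166667 * 0.545752
= 0.6367


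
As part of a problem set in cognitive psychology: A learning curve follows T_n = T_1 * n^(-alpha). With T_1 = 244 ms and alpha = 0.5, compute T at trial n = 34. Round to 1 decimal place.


T_n = 244 * 34^(-0.5)
34^(-0.5) = 0.171499
T_n = 244 * 0.171499
= 41.8 ms


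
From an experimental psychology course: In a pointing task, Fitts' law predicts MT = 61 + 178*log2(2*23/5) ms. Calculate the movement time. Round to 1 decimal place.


MT = 61 + 178 * log2(2*23/5)
2D/W = 9.2
log2(9.2) = 3.2016
MT = 61 + 178 * 3.2016
= 630.9 ms


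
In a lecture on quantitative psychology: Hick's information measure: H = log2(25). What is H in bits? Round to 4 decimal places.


H = log2(n)
H = log2(25)
= 4.6439


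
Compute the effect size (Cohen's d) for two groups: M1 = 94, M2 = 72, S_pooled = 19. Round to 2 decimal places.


Cohen's d = (M1 - M2) / S_pooled
= (94 - 72) / 19
= 22 / 19
= 1.16


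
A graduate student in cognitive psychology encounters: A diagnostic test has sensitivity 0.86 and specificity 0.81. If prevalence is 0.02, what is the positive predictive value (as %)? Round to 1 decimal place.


PPV = (sens * prev) / (sens * prev + (1-spec) * (1-prev))
Numerator = 0.86 * 0.02 = 0.0172
P(positive and no disease) = (1 - spec) * (1 - prev) = (1 - 0.81) * (1 - 0.02) = 0.1862
Denominator = 0.0172 + 0.1862 = 0.2034
PPV = 0.0172 / 0.2034 = 0.084562
As percentage = 8.5


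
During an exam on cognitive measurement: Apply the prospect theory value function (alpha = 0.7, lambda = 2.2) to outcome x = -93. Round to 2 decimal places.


Since x = -93 < 0, use v(x) = -lambda*(-x)^alpha
(-x) = 93
93^0.7 = 23.8747
v(-93) = -2.2 * 23.8747
= -52.52


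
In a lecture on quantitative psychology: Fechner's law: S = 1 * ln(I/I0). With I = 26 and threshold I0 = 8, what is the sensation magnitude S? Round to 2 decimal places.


S = 1 * ln(26/8)
I/I0 = 3.25
ln(3.25) = 1.1787
S = 1 * 1.1787
= 1.18


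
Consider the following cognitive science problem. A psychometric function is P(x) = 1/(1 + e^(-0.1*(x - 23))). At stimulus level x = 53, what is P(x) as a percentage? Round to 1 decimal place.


P(x) = 1/(1 + e^(-0.1*(53 - 23)))
Exponent = -0.1 * 30 = -3.0
e^(-3.0) = 0.049787
P = 1/(1 + 0.049787) = 0.952574
Percentage = 95.3


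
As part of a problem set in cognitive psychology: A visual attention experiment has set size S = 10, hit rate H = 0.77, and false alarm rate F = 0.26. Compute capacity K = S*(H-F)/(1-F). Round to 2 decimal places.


K = S * (H - F) / (1 - F)
H - F = 0.51
1 - F = 0.74
K = 10 * 0.51 / 0.74
= 6.89


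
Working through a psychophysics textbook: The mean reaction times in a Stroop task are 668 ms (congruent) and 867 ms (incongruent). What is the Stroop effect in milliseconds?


Stroop effect = RT(incongruent) - RT(congruent)
= 867 - 668
= 199 ms


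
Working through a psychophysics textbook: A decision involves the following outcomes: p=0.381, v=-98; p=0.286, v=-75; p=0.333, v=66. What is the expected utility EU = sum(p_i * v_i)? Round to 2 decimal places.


EU = sum(p_i * v_i)
0.381 * -98 = -37.338
0.286 * -75 = -21.45
0.333 * 66 = 21.978
EU = -37.338 + -21.45 + 21.978
= -36.81


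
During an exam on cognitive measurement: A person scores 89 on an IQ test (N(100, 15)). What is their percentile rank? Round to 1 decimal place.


z = (IQ - mean) / SD
z = (89 - 100) / 15 = -0.7333
Percentile = Phi(-0.7333) * 100
Phi(-0.7333) = 0.231688
= 23.2


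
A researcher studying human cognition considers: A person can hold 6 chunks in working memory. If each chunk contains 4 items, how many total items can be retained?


Total items = chunks * items_per_chunk
= 6 * 4
= 24


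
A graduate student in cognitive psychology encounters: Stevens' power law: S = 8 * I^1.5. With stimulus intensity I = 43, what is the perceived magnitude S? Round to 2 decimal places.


S = 8 * 43^1.5
43^1.5 = 281.9699
S = 8 * 281.9699
= 2255.76


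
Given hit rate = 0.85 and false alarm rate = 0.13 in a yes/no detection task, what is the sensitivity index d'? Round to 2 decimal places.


d' = z(HR) - z(FAR)
z(0.85) = 1.0364
z(0.13) = -1.1264
d' = 1.0364 - -1.1264
= 2.16


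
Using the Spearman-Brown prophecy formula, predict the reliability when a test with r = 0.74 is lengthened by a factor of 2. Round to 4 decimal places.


r_new = n*r / (1 + (n-1)*r)
Numerator = 2 * 0.74 = 1.48
Denominator = 1 + 1 * 0.74 = 1.74
r_new = 1.48 / 1.74
= 0.8506


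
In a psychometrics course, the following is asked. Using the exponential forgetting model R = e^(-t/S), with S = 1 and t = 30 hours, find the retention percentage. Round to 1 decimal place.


R = e^(-t/S)
-t/S = -30/1 = -30.0
R = e^(-30.0) = 0.0
Percentage = 0.0 * 100
= 0.0


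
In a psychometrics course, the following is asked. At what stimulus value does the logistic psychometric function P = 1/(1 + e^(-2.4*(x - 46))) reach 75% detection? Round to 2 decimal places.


At P = 0.75: 0.75 = 1/(1 + e^(-k*(x-x0)))
Solving: e^(-k*(x-x0)) = 1/3
x = x0 + ln(3)/k
ln(3) = 1.0986
x = 46 + 1.0986/2.4
= 46 + 0.4578
= 46.46


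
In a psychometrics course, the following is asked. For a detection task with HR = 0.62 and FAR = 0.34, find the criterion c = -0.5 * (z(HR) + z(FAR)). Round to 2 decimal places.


c = -0.5 * (z(HR) + z(FAR))
z(0.62) = 0.3055
z(0.34) = -0.4125
c = -0.5 * (0.3055 + -0.4125)
= -0.5 * -0.107
= 0.05


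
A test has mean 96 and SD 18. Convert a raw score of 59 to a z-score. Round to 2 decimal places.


z = (X - mu) / sigma
= (59 - 96) / 18
= -37 / 18
= -2.06


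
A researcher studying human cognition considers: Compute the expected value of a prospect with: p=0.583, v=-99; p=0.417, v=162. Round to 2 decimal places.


EU = sum(p_i * v_i)
0.583 * -99 = -57.717
0.417 * 162 = 67.554
EU = -57.717 + 67.554
= 9.84


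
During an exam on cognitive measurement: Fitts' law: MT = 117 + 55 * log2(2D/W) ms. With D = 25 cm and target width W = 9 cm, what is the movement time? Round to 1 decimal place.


MT = 117 + 55 * log2(2*25/9)
2D/W = 5.555556
log2(5.555556) = 2.4739
MT = 117 + 55 * 2.4739
= 253.1 ms


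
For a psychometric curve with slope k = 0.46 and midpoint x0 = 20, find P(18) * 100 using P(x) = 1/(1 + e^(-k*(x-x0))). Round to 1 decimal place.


P(x) = 1/(1 + e^(-0.46*(18 - 20)))
Exponent = -0.46 * -2 = 0.92
e^(0.92) = 2.50929
P = 1/(1 + 2.50929) = 0.284958
Percentage = 28.5


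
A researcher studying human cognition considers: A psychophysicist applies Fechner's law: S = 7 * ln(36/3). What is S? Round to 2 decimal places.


S = 7 * ln(36/3)
I/I0 = 12.0
ln(12.0) = 2.4849
S = 7 * 2.4849
= 17.39


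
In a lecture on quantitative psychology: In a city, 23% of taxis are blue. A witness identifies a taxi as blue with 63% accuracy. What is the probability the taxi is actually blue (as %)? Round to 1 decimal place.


P(blue | says blue) = P(says blue | blue)*P(blue) / [P(says blue | blue)*P(blue) + P(says blue | not blue)*P(not blue)]
Numerator = 0.63 * 0.23 = 0.1449
False identification = 0.37 * 0.77 = 0.2849
P = 0.1449 / (0.1449 + 0.2849)
= 0.1449 / 0.4298
As percentage = 33.7
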